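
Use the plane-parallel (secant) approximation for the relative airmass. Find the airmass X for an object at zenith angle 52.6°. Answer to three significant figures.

X = sec z = 1/cos 52.6° = 1/0.6074 = 1.6464.

1.65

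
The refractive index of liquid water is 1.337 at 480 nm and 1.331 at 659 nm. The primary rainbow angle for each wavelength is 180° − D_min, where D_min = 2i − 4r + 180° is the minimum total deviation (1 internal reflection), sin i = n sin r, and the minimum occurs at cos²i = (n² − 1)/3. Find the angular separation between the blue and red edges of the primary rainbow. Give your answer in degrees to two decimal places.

At 480 nm (n = 1.337): cos²i = 0.26252 → i = 59.178°, r = 39.964°, D_min = 138.500°, rainbow angle = 41.500°.
At 659 nm (n = 1.331): cos²i = 0.25719 → i = 59.527°, r = 40.356°, D_min = 137.630°, rainbow angle = 42.370°.
Angular width = |41.500° − 42.370°| = 0.870°.

0.87°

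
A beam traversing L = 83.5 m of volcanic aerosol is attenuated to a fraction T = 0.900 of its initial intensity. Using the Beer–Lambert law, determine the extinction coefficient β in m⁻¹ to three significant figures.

0.00126 m⁻¹

Beer–Lambert: T = exp(−βL) ⇒ β = −ln(T)/L = −ln(0.900)/83.5 = 0.1054/83.5 = 0.001262 m⁻¹.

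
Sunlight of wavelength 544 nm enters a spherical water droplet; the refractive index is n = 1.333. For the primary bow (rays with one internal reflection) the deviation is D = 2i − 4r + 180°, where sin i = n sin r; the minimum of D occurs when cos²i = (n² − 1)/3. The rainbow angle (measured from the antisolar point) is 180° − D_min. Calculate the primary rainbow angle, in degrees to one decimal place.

42.1°

cos²i = (1.77689 − 1)/3 = 0.25896; i = arccos(0.50888) = 59.410°.
sin r = sin 59.410°/1.333 = 0.64579; r = 40.225°.
D_min = 2·59.410° − 4·40.225° + 180° = 137.922°.
Rainbow angle = 180° − D_min = 42.078°.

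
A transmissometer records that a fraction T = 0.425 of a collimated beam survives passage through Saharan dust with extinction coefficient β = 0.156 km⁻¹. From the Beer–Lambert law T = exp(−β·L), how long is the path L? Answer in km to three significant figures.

5.49 km

Beer–Lambert: T = exp(−βL) ⇒ L = −ln(T)/β = −ln(0.425)/0.156 = 0.8557/0.156 = 5.485 km.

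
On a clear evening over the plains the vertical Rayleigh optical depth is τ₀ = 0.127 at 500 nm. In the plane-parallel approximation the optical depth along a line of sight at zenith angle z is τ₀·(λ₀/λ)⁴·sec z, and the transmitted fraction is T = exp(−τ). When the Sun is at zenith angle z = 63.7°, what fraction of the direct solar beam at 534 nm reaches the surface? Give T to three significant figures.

0.802

sec 63.7° = 2.2570.
τ = 0.127 × (500/534)⁴ × 2.2570 = 0.127 × 0.7686 × 2.2570 = 0.2203.
T = exp(−0.2203) = 0.8023.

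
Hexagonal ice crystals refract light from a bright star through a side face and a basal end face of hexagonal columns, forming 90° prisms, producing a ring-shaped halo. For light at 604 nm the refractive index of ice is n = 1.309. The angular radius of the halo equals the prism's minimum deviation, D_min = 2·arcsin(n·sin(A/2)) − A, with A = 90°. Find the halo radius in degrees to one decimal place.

n·sin(A/2) = 1.309 × sin 45° = 1.309 × 0.7071 = 0.9256.
D_min = 2·arcsin(0.9256) − 90° = 2 × 67.759° − 90° = 45.519°.

45.5°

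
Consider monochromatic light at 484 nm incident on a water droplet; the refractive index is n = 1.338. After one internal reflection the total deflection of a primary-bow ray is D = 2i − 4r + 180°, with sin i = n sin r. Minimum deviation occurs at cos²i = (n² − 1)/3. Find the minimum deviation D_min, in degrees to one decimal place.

cos²i = (1.79024 − 1)/3 = 0.26341; i = arccos(0.51324) = 59.120°.
sin r = sin 59.120°/1.338 = 0.64144; r = 39.899°.
D_min = 2·59.120° − 4·39.899° + 180° = 138.643°.

138.6°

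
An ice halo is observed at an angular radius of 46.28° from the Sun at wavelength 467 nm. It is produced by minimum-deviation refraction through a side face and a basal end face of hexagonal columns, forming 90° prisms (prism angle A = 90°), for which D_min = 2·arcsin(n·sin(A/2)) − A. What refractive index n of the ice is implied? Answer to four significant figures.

1.313

Rearranging: n = sin((D_min + A)/2) / sin(A/2).
(D_min + A)/2 = (46.28° + 90°)/2 = 68.140°.
n = sin 68.140° / sin 45° = 0.9281 / 0.7071 = 1.3125.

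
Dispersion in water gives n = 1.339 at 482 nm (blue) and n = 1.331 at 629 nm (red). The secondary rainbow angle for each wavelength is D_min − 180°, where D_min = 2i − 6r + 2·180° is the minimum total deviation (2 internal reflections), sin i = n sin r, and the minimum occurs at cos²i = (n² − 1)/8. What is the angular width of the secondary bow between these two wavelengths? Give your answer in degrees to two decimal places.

At 482 nm (n = 1.339): cos²i = 0.09912 → i = 71.650°, r = 45.141°, D_min = 232.451°, rainbow angle = 52.451°.
At 629 nm (n = 1.331): cos²i = 0.09645 → i = 71.907°, r = 45.575°, D_min = 230.365°, rainbow angle = 50.365°.
Angular width = |52.451° − 50.365°| = 2.086°.

2.09°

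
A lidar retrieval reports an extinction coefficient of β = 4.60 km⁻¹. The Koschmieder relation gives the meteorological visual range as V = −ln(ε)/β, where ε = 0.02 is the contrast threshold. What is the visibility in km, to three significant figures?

V = −ln(0.02) / 4.60 = 3.912 / 4.60 = 0.8504 km.

0.850 km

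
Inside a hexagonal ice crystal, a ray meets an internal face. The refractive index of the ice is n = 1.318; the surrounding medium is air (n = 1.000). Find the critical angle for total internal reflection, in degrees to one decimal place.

49.4°

sin θ_c = n_air / n = 1.000 / 1.318 = 0.7587.
θ_c = arcsin(0.7587) = 49.35°.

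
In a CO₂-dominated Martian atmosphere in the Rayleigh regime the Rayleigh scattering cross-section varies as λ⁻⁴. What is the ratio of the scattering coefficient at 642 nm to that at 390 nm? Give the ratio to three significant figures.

0.136

Rayleigh scattering ∝ λ⁻⁴, so the ratio of coefficients is the inverse fourth power of the wavelength ratio.
σ(642)/σ(390) = (390/642)⁴ = (0.6075)⁴ = 0.1362.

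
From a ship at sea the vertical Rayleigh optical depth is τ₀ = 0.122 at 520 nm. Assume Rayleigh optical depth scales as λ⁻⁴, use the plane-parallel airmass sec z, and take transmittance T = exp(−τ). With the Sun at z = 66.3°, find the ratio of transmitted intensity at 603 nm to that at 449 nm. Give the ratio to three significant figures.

1.46

Airmass: sec 66.3° = 2.4879.
τ(603 nm) = 0.122 × (520/603)⁴ × 2.4879 = 0.122 × 0.5530 × 2.4879 = 0.1679.
τ(449 nm) = 0.122 × (520/449)⁴ × 2.4879 = 0.122 × 1.7990 × 2.4879 = 0.5460.
T(603)/T(449) = exp(τ_B − τ_A) = exp(0.3782) = 1.4596.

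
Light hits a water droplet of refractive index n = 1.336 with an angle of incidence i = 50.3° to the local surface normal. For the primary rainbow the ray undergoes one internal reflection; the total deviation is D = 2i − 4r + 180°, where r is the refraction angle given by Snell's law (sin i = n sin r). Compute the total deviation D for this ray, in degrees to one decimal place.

sin r = sin 50.3° / 1.336 = 0.7694/1.336 = 0.5759; r = 35.16°.
D = 2·50.3° − 4·35.16° + 180° = 100.60° − 140.65° + 180° = 139.95°.

139.9°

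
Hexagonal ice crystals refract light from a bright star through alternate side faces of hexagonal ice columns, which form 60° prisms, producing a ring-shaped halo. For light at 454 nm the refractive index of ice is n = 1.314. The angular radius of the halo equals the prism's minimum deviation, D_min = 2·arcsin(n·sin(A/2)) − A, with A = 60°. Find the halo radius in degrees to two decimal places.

n·sin(A/2) = 1.314 × sin 30° = 1.314 × 0.5000 = 0.6570.
D_min = 2·arcsin(0.6570) − 60° = 2 × 41.071° − 60° = 22.143°.

22.14°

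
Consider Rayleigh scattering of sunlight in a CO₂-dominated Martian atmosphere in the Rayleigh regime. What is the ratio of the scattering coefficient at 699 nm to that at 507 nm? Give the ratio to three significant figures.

0.277

Rayleigh scattering ∝ λ⁻⁴, so the ratio of coefficients is the inverse fourth power of the wavelength ratio.
σ(699)/σ(507) = (507/699)⁴ = (0.7253)⁴ = 0.2768.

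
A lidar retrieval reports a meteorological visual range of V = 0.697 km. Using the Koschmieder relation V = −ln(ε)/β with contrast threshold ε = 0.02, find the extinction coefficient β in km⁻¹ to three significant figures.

β = −ln(0.02) / V = 3.912 / 0.697 = 5.6127 km⁻¹.

5.61 km⁻¹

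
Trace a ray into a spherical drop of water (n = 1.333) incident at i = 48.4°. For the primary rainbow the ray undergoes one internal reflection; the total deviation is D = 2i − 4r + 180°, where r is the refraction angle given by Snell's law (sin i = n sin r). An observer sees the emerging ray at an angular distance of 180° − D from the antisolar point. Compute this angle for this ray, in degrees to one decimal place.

39.7°

sin r = sin 48.4° / 1.333 = 0.7478/1.333 = 0.5610; r = 34.12°.
D = 2·48.4° − 4·34.12° + 180° = 96.80° − 136.50° + 180° = 140.30°.
Angle from antisolar point = 180° − D = 39.70°.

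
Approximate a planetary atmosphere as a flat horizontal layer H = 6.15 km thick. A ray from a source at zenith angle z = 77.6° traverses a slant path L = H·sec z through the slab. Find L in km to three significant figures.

sec z = 1/cos 77.6° = 4.6569.
L = 6.15 × 4.6569 = 28.640 km.

28.6 km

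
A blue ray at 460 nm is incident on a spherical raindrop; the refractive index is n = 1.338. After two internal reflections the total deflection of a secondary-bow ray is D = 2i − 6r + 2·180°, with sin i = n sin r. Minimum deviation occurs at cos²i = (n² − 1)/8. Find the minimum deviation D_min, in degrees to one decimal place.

232.2°

cos²i = (1.79024 − 1)/8 = 0.09878; i = arccos(0.31429) = 71.682°.
sin r = sin 71.682°/1.338 = 0.70951; r = 45.195°.
D_min = 2·71.682° − 6·45.195° + 360° = 232.193°.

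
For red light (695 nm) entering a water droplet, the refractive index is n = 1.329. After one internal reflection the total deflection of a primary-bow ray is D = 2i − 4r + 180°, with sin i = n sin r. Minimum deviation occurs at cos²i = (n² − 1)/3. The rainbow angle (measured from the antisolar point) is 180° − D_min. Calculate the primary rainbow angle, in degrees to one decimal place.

cos²i = (1.76624 − 1)/3 = 0.25541; i = arccos(0.50538) = 59.643°.
sin r = sin 59.643°/1.329 = 0.64928; r = 40.487°.
D_min = 2·59.643° − 4·40.487° + 180° = 137.337°.
Rainbow angle = 180° − D_min = 42.663°.

42.7°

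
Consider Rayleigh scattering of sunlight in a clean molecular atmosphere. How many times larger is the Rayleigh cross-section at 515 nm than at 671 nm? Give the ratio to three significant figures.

Rayleigh scattering ∝ λ⁻⁴, so the ratio of coefficients is the inverse fourth power of the wavelength ratio.
σ(515)/σ(671) = (671/515)⁴ = (1.3029)⁴ = 2.882.

2.88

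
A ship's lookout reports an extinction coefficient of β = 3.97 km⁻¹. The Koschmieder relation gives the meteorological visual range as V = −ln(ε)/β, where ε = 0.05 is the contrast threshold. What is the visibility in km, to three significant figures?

0.755 km

V = −ln(0.05) / 3.97 = 2.996 / 3.97 = 0.7546 km.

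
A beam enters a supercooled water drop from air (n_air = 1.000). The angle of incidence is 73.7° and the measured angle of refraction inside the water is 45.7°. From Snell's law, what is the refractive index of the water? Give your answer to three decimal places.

n = sin θ_i / sin θ_r = sin 73.7° / sin 45.7° = 0.9598 / 0.7157 = 1.3411.

1.341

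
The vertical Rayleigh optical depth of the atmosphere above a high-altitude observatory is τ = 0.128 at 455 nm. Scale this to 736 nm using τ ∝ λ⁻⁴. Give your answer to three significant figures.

τ(736 nm) = τ(455 nm) × (455/736)⁴ = 0.128 × (0.6182)⁴ = 0.128 × 0.1461 = 0.0187.

0.0187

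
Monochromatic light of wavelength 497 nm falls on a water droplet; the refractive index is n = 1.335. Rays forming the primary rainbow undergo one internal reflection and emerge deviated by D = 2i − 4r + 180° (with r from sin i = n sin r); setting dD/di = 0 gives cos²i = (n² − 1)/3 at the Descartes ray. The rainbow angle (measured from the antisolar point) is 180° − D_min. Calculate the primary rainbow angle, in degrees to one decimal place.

cos²i = (1.78222 − 1)/3 = 0.26074; i = arccos(0.51063) = 59.294°.
sin r = sin 59.294°/1.335 = 0.64405; r = 40.094°.
D_min = 2·59.294° − 4·40.094° + 180° = 138.212°.
Rainbow angle = 180° − D_min = 41.788°.

41.8°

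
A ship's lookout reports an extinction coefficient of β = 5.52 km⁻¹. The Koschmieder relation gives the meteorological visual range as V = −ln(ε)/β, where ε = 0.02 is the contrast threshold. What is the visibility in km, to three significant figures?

0.709 km

V = −ln(0.02) / 5.52 = 3.912 / 5.52 = 0.7087 km.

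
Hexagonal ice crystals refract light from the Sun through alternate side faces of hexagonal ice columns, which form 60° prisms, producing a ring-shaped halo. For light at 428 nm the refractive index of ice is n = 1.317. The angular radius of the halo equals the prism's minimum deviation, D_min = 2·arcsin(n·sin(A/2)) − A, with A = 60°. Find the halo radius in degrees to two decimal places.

n·sin(A/2) = 1.317 × sin 30° = 1.317 × 0.5000 = 0.6585.
D_min = 2·arcsin(0.6585) − 60° = 2 × 41.186° − 60° = 22.371°.

22.37°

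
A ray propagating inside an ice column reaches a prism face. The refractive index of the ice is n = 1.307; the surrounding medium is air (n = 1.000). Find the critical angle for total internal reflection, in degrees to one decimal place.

sin θ_c = n_air / n = 1.000 / 1.307 = 0.7651.
θ_c = arcsin(0.7651) = 49.92°.

49.9°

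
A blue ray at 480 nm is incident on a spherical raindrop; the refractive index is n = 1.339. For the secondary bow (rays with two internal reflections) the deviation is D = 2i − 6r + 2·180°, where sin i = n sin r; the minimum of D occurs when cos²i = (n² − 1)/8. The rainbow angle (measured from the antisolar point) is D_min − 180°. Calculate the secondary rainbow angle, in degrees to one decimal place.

52.5°

cos²i = (1.79292 − 1)/8 = 0.09912; i = arccos(0.31483) = 71.650°.
sin r = sin 71.650°/1.339 = 0.70885; r = 45.141°.
D_min = 2·71.650° − 6·45.141° + 360° = 232.451°.
Rainbow angle = D_min − 180° = 52.451°.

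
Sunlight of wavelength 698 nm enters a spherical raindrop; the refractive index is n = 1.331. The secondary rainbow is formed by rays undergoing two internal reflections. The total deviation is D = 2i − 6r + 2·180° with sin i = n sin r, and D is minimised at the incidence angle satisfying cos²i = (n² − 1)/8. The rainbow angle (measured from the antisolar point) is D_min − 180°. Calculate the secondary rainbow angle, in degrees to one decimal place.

cos²i = (1.77156 − 1)/8 = 0.09645; i = arccos(0.31056) = 71.907°.
sin r = sin 71.907°/1.331 = 0.71417; r = 45.575°.
D_min = 2·71.907° − 6·45.575° + 360° = 230.365°.
Rainbow angle = D_min − 180° = 50.365°.

50.4°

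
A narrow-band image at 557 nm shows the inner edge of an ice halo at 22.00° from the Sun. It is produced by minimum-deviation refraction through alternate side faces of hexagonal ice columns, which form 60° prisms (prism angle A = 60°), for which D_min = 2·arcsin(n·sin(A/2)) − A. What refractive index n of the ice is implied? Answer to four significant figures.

1.312

Rearranging: n = sin((D_min + A)/2) / sin(A/2).
(D_min + A)/2 = (22.00° + 60°)/2 = 41.000°.
n = sin 41.000° / sin 30° = 0.6561 / 0.5000 = 1.3121.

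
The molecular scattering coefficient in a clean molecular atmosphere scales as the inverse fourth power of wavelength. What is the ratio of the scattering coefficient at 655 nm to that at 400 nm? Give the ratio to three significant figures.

Rayleigh scattering ∝ λ⁻⁴, so the ratio of coefficients is the inverse fourth power of the wavelength ratio.
σ(655)/σ(400) = (400/655)⁴ = (0.6107)⁴ = 0.1391.

0.139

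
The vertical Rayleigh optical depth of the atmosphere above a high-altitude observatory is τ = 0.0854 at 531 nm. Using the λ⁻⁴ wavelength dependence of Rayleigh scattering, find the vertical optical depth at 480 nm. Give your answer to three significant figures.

0.128

τ(480 nm) = τ(531 nm) × (531/480)⁴ = 0.0854 × (1.1062)⁴ = 0.0854 × 1.4977 = 0.1279.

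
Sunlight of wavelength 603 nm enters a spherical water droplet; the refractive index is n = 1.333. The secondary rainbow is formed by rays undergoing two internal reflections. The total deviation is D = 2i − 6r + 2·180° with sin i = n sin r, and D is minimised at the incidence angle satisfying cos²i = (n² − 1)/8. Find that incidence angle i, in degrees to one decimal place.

cos²i = (1.333² − 1)/8 = (1.77689 − 1)/8 = 0.09711.
cos i = 0.31163, so i = 71.843°.

71.8°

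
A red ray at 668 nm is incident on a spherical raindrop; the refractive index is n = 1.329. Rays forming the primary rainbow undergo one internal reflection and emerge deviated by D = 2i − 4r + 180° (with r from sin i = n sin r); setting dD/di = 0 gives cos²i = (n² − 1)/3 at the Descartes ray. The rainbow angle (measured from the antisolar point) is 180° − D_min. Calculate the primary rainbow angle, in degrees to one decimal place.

cos²i = (1.76624 − 1)/3 = 0.25541; i = arccos(0.50538) = 59.643°.
sin r = sin 59.643°/1.329 = 0.64928; r = 40.487°.
D_min = 2·59.643° − 4·40.487° + 180° = 137.337°.
Rainbow angle = 180° − D_min = 42.663°.

42.7°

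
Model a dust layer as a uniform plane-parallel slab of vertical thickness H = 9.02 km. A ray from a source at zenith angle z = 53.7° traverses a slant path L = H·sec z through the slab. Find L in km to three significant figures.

15.2 km

sec z = 1/cos 53.7° = 1.6892.
L = 9.02 × 1.6892 = 15.236 km.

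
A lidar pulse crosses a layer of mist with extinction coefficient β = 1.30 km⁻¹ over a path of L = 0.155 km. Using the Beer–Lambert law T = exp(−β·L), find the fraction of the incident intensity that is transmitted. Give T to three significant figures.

0.818

τ = β·L = 1.30 × 0.155 = 0.2015.
T = exp(−0.2015) = 0.8175.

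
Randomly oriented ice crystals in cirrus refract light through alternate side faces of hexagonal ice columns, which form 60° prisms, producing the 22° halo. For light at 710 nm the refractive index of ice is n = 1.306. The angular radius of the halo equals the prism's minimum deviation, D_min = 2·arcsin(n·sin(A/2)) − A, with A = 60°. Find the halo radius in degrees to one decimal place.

21.5°

n·sin(A/2) = 1.306 × sin 30° = 1.306 × 0.5000 = 0.6530.
D_min = 2·arcsin(0.6530) − 60° = 2 × 40.768° − 60° = 21.536°.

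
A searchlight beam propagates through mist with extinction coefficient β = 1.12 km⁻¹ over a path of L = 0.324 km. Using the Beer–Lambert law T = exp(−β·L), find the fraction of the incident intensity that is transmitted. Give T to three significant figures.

0.696

τ = β·L = 1.12 × 0.324 = 0.3629.
T = exp(−0.3629) = 0.6957.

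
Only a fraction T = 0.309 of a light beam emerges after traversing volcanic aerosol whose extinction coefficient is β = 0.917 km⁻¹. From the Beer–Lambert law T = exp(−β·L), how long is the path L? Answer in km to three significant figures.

Beer–Lambert: T = exp(−βL) ⇒ L = −ln(T)/β = −ln(0.309)/0.917 = 1.1744/0.917 = 1.281 km.

1.28 km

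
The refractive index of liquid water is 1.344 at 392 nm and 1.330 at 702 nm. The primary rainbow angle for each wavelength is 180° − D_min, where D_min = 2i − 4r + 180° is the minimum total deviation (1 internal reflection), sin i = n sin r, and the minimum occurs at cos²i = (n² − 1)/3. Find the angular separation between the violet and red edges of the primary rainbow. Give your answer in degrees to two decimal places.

At 392 nm (n = 1.344): cos²i = 0.26878 → i = 58.772°, r = 39.512°, D_min = 139.495°, rainbow angle = 40.505°.
At 702 nm (n = 1.330): cos²i = 0.25630 → i = 59.585°, r = 40.422°, D_min = 137.484°, rainbow angle = 42.516°.
Angular width = |40.505° − 42.516°| = 2.011°.

2.01°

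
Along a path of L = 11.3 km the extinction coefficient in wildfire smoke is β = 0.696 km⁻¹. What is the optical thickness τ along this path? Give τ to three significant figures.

τ = β·L = 0.696 × 11.3 = 7.8648.

7.86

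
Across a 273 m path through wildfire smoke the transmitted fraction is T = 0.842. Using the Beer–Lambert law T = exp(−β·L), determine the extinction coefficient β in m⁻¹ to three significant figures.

0.000630 m⁻¹

Beer–Lambert: T = exp(−βL) ⇒ β = −ln(T)/L = −ln(0.842)/273 = 0.1720/273 = 0.0006299 m⁻¹.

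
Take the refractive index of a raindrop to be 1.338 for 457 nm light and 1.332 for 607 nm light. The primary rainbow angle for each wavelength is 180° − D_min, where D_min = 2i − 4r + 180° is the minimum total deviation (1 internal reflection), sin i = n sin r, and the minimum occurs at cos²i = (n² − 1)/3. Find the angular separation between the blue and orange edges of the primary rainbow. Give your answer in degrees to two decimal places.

At 457 nm (n = 1.338): cos²i = 0.26341 → i = 59.120°, r = 39.899°, D_min = 138.643°, rainbow angle = 41.357°.
At 607 nm (n = 1.332): cos²i = 0.25807 → i = 59.469°, r = 40.290°, D_min = 137.776°, rainbow angle = 42.224°.
Angular width = |41.357° − 42.224°| = 0.867°.

0.87°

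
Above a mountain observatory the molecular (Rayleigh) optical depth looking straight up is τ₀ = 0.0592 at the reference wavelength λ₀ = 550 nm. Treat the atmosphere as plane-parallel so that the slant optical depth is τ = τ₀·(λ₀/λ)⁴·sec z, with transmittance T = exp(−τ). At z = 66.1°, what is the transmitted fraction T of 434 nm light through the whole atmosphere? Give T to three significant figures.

0.686

sec 66.1° = 2.4683.
τ = 0.0592 × (550/434)⁴ × 2.4683 = 0.0592 × 2.5792 × 2.4683 = 0.3769.
T = exp(−0.3769) = 0.6860.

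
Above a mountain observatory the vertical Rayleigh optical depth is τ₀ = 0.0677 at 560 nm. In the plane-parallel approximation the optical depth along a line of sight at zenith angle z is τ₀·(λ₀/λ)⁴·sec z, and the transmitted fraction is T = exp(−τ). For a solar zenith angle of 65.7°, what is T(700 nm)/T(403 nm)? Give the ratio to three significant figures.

Airmass: sec 65.7° = 2.4300.
τ(700 nm) = 0.0677 × (560/700)⁴ × 2.4300 = 0.0677 × 0.4096 × 2.4300 = 0.0674.
τ(403 nm) = 0.0677 × (560/403)⁴ × 2.4300 = 0.0677 × 3.7285 × 2.4300 = 0.6134.
T(700)/T(403) = exp(τ_B − τ_A) = exp(0.5460) = 1.7263.

1.73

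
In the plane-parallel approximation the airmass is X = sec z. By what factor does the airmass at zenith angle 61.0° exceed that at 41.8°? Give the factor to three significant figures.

X(61.0°)/X(41.8°) = sec 61.0° / sec 41.8° = cos 41.8° / cos 61.0° = 0.7455/0.4848 = 1.5377.

1.54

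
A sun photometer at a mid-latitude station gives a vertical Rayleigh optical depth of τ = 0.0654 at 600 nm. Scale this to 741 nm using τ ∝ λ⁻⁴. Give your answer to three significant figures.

τ(741 nm) = τ(600 nm) × (600/741)⁴ = 0.0654 × (0.8097)⁴ = 0.0654 × 0.4299 = 0.0281.

0.0281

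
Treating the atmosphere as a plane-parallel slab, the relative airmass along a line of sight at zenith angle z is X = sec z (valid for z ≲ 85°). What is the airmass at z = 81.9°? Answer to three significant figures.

7.10

X = sec z = 1/cos 81.9° = 1/0.1409 = 7.0972.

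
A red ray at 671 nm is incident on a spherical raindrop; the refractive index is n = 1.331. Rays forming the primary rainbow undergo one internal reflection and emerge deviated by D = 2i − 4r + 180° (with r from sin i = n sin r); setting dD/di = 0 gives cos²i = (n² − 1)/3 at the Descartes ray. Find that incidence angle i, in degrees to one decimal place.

cos²i = (1.331² − 1)/3 = (1.77156 − 1)/3 = 0.25719.
cos i = 0.50714, so i = 59.527°.

59.5°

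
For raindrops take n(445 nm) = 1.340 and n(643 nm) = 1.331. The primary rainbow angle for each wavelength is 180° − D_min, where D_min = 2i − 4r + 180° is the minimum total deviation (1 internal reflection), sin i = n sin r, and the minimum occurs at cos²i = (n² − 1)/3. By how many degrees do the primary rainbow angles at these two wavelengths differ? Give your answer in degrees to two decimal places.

At 445 nm (n = 1.340): cos²i = 0.26520 → i = 59.004°, r = 39.770°, D_min = 138.929°, rainbow angle = 41.071°.
At 643 nm (n = 1.331): cos²i = 0.25719 → i = 59.527°, r = 40.356°, D_min = 137.630°, rainbow angle = 42.370°.
Angular width = |41.071° − 42.370°| = 1.299°.

1.30°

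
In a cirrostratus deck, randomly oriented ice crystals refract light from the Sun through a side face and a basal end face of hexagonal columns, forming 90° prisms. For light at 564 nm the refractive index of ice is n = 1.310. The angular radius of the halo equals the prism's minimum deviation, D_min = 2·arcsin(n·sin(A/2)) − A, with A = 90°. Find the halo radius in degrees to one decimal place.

45.7°

n·sin(A/2) = 1.310 × sin 45° = 1.310 × 0.7071 = 0.9263.
D_min = 2·arcsin(0.9263) − 90° = 2 × 67.867° − 90° = 45.733°.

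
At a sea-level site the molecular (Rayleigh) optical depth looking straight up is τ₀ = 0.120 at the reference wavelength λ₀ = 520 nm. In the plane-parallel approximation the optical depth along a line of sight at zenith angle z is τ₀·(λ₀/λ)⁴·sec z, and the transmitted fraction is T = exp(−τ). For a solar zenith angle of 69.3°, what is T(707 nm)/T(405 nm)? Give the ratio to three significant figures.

2.28

Airmass: sec 69.3° = 2.8291.
τ(707 nm) = 0.120 × (520/707)⁴ × 2.8291 = 0.120 × 0.2926 × 2.8291 = 0.0993.
τ(405 nm) = 0.120 × (520/405)⁴ × 2.8291 = 0.120 × 2.7176 × 2.8291 = 0.9226.
T(707)/T(405) = exp(τ_B − τ_A) = exp(0.8233) = 2.2779.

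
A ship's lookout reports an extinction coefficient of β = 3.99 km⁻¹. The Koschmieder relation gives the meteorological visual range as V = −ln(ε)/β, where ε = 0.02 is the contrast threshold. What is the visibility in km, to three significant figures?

V = −ln(0.02) / 3.99 = 3.912 / 3.99 = 0.9805 km.

0.980 km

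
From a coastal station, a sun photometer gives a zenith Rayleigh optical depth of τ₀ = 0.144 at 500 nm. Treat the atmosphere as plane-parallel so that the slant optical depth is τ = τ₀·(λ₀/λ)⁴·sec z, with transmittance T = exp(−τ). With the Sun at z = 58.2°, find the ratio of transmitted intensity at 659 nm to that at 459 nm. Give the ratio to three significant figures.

1.34

Airmass: sec 58.2° = 1.8977.
τ(659 nm) = 0.144 × (500/659)⁴ × 1.8977 = 0.144 × 0.3314 × 1.8977 = 0.0906.
τ(459 nm) = 0.144 × (500/459)⁴ × 1.8977 = 0.144 × 1.4081 × 1.8977 = 0.3848.
T(659)/T(459) = exp(τ_B − τ_A) = exp(0.2942) = 1.3421.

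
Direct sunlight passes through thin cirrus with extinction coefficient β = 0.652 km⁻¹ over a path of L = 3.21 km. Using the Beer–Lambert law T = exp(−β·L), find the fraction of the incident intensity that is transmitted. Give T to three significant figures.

0.123

τ = β·L = 0.652 × 3.21 = 2.0929.
T = exp(−2.0929) = 0.1233.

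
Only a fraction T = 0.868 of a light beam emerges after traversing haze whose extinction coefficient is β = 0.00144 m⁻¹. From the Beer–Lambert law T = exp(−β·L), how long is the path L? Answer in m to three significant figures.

Beer–Lambert: T = exp(−βL) ⇒ L = −ln(T)/β = −ln(0.868)/0.00144 = 0.1416/0.00144 = 98.31 m.

98.3 m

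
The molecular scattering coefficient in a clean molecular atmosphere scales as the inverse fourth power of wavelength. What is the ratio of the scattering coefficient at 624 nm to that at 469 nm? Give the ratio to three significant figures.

Rayleigh scattering ∝ λ⁻⁴, so the ratio of coefficients is the inverse fourth power of the wavelength ratio.
σ(624)/σ(469) = (469/624)⁴ = (0.7516)⁴ = 0.3191.

0.319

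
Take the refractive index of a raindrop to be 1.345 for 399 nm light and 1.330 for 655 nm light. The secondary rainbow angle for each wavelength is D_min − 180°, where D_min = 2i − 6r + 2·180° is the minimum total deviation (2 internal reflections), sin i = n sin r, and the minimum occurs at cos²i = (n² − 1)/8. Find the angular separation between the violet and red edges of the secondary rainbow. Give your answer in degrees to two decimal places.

At 399 nm (n = 1.345): cos²i = 0.10113 → i = 71.458°, r = 44.821°, D_min = 233.987°, rainbow angle = 53.987°.
At 655 nm (n = 1.330): cos²i = 0.09611 → i = 71.940°, r = 45.630°, D_min = 230.101°, rainbow angle = 50.101°.
Angular width = |53.987° − 50.101°| = 3.886°.

3.89°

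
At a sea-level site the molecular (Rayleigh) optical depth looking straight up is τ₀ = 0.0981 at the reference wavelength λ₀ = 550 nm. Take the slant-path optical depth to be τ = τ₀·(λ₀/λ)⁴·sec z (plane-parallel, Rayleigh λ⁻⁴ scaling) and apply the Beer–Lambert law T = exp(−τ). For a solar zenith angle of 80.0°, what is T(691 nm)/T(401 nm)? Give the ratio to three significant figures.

5.89

Airmass: sec 80.0° = 5.7588.
τ(691 nm) = 0.0981 × (550/691)⁴ × 5.7588 = 0.0981 × 0.4014 × 5.7588 = 0.2267.
τ(401 nm) = 0.0981 × (550/401)⁴ × 5.7588 = 0.0981 × 3.5389 × 5.7588 = 1.9993.
T(691)/T(401) = exp(τ_B − τ_A) = exp(1.7725) = 5.8857.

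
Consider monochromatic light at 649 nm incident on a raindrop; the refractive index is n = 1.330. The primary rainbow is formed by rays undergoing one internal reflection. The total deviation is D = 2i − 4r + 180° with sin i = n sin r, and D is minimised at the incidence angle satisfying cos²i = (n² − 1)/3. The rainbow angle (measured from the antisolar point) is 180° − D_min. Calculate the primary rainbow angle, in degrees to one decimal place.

cos²i = (1.76890 − 1)/3 = 0.25630; i = arccos(0.50626) = 59.585°.
sin r = sin 59.585°/1.330 = 0.64841; r = 40.422°.
D_min = 2·59.585° − 4·40.422° + 180° = 137.484°.
Rainbow angle = 180° − D_min = 42.516°.

42.5°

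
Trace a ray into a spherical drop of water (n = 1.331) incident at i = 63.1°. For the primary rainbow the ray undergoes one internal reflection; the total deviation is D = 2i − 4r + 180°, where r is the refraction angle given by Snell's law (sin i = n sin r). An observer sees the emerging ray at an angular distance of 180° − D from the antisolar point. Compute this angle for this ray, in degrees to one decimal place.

sin r = sin 63.1° / 1.331 = 0.8918/1.331 = 0.6700; r = 42.07°.
D = 2·63.1° − 4·42.07° + 180° = 126.20° − 168.27° + 180° = 137.93°.
Angle from antisolar point = 180° − D = 42.07°.

42.1°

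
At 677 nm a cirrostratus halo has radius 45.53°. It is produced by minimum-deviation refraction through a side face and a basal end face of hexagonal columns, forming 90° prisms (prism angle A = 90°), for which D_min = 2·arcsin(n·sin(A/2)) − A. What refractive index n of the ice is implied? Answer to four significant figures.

1.309

Rearranging: n = sin((D_min + A)/2) / sin(A/2).
(D_min + A)/2 = (45.53° + 90°)/2 = 67.765°.
n = sin 67.765° / sin 45° = 0.9256 / 0.7071 = 1.3091.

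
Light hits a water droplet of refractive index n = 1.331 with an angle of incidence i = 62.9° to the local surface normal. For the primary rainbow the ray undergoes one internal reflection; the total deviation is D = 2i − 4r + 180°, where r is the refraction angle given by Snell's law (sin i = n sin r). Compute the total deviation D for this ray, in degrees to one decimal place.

137.9°

sin r = sin 62.9° / 1.331 = 0.8902/1.331 = 0.6688; r = 41.98°.
D = 2·62.9° − 4·41.98° + 180° = 125.80° − 167.91° + 180° = 137.89°.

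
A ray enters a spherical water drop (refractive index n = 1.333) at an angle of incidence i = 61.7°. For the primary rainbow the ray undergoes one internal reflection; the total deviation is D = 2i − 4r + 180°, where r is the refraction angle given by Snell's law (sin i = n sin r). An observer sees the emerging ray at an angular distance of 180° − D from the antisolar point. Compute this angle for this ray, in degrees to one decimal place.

42.0°

sin r = sin 61.7° / 1.333 = 0.8805/1.333 = 0.6605; r = 41.34°.
D = 2·61.7° − 4·41.34° + 180° = 123.40° − 165.36° + 180° = 138.04°.
Angle from antisolar point = 180° − D = 41.96°.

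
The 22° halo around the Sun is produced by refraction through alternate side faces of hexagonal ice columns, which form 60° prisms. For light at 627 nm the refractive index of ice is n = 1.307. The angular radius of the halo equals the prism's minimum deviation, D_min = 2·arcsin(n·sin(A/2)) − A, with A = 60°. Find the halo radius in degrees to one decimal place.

21.6°

n·sin(A/2) = 1.307 × sin 30° = 1.307 × 0.5000 = 0.6535.
D_min = 2·arcsin(0.6535) − 60° = 2 × 40.806° − 60° = 21.612°.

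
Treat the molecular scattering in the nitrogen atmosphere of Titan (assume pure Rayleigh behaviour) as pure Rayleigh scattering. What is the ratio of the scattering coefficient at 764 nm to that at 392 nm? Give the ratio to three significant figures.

Rayleigh scattering ∝ λ⁻⁴, so the ratio of coefficients is the inverse fourth power of the wavelength ratio.
σ(764)/σ(392) = (392/764)⁴ = (0.5131)⁴ = 0.06931.

0.0693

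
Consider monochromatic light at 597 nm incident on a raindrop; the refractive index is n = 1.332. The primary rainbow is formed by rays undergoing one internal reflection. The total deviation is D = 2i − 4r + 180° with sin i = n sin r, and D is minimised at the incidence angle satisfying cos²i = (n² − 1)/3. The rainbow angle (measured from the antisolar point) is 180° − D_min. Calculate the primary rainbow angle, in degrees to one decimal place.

42.2°

cos²i = (1.77422 − 1)/3 = 0.25807; i = arccos(0.50801) = 59.469°.
sin r = sin 59.469°/1.332 = 0.64666; r = 40.290°.
D_min = 2·59.469° − 4·40.290° + 180° = 137.776°.
Rainbow angle = 180° − D_min = 42.224°.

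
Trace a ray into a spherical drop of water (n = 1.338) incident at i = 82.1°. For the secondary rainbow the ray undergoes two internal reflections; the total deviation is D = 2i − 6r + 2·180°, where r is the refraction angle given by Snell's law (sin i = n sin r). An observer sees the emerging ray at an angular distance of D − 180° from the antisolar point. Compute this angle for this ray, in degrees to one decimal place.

57.7°

sin r = sin 82.1° / 1.338 = 0.9905/1.338 = 0.7403; r = 47.76°.
D = 2·82.1° − 6·47.76° + 2·180° = 164.20° − 286.54° + 360° = 237.66°.
Angle from antisolar point = D − 180° = 57.66°.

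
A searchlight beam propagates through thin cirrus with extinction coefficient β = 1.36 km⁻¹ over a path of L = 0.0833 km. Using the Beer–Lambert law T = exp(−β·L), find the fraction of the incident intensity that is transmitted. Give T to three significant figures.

τ = β·L = 1.36 × 0.0833 = 0.1133.
T = exp(−0.1133) = 0.8929.

0.893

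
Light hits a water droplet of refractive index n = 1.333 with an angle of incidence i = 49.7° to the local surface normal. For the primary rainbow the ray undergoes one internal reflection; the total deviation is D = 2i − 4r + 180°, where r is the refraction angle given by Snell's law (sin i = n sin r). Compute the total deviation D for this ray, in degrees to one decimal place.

139.8°

sin r = sin 49.7° / 1.333 = 0.7627/1.333 = 0.5721; r = 34.90°.
D = 2·49.7° − 4·34.90° + 180° = 99.40° − 139.60° + 180° = 139.80°.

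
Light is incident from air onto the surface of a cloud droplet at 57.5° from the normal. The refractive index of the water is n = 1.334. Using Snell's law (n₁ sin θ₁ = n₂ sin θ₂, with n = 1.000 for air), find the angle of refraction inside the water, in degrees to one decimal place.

Snell: sin θ_r = sin θ_i / n = sin 57.5° / 1.334 = 0.8434 / 1.334 = 0.6322.
θ_r = arcsin(0.6322) = 39.21°.

39.2°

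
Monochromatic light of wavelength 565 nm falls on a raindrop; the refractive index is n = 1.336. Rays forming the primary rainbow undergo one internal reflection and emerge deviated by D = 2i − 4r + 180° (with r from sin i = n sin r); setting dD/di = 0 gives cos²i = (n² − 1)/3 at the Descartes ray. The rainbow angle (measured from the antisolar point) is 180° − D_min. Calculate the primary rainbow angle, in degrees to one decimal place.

41.6°

cos²i = (1.78490 − 1)/3 = 0.26163; i = arccos(0.51150) = 59.236°.
sin r = sin 59.236°/1.336 = 0.64318; r = 40.029°.
D_min = 2·59.236° − 4·40.029° + 180° = 138.356°.
Rainbow angle = 180° − D_min = 41.644°.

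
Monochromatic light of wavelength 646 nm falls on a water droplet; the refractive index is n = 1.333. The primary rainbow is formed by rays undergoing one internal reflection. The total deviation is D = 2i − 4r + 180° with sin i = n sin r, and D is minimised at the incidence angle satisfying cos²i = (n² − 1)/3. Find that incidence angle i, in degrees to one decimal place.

cos²i = (1.333² − 1)/3 = (1.77689 − 1)/3 = 0.25896.
cos i = 0.50888, so i = 59.410°.

59.4°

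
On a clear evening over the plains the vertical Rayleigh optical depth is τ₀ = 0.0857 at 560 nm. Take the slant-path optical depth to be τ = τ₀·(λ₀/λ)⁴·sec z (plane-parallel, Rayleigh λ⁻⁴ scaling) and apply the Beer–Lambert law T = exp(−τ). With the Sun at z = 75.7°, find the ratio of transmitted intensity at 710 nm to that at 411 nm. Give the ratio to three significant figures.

Airmass: sec 75.7° = 4.0486.
τ(710 nm) = 0.0857 × (560/710)⁴ × 4.0486 = 0.0857 × 0.3870 × 4.0486 = 0.1343.
τ(411 nm) = 0.0857 × (560/411)⁴ × 4.0486 = 0.0857 × 3.4466 × 4.0486 = 1.1958.
T(710)/T(411) = exp(τ_B − τ_A) = exp(1.0616) = 2.8909.

2.89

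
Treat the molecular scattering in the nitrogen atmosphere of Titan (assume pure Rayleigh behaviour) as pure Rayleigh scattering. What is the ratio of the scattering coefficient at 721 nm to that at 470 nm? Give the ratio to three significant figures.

Rayleigh scattering ∝ λ⁻⁴, so the ratio of coefficients is the inverse fourth power of the wavelength ratio.
σ(721)/σ(470) = (470/721)⁴ = (0.6519)⁴ = 0.1806.

0.181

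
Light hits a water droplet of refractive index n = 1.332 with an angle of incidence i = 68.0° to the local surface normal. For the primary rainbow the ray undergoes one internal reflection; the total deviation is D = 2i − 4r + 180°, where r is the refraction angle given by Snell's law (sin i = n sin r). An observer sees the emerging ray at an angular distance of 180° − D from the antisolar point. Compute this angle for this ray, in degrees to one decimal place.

sin r = sin 68.0° / 1.332 = 0.9272/1.332 = 0.6961; r = 44.11°.
D = 2·68.0° − 4·44.11° + 180° = 136.00° − 176.45° + 180° = 139.55°.
Angle from antisolar point = 180° − D = 40.45°.

40.5°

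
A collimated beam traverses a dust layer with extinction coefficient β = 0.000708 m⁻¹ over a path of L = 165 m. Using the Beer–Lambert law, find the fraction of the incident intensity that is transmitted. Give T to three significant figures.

τ = β·L = 0.000708 × 165 = 0.1168.
T = exp(−0.1168) = 0.8897.

0.890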